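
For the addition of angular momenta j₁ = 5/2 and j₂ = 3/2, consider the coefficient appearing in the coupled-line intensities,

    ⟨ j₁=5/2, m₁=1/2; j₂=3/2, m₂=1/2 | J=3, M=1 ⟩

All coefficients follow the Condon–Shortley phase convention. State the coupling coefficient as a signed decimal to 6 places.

triangle: 1!×4!×2!/8! = 48/40320
(j±m)!: 3!×2!×2!×1!×4!×2! = 1152
prefactor² = (2J+1)×Δ×N² = 48/5
  k=0: +1/(0!×1!×2!×2!×2!×0!) = 1/8
  k=1: −1/(1!×0!×1!×1!×3!×1!) = -1/6
Σ = -1/24  ⇒  CG² = 48/5×(-1/24)² = 1/60
CG = −√(1/60) = -0.129099

-0.129099  (= −√(1/60))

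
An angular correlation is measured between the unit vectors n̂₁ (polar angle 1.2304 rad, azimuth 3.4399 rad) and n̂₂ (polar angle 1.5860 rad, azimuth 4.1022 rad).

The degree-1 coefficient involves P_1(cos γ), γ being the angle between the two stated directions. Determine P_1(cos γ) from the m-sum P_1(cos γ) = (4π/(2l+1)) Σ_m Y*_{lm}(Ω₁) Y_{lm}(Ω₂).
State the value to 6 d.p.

Summing Y*_{l m}(θ₁,φ₁)·Y_{l m}(θ₂,φ₂) over m ∈ [−1, 1]; prefactor 4π/(2·1+1) = 4.188790:
  m=-1: (-0.31129 - 0.09572j) × (-0.19795 + 0.28311j) = 0.08872 - 0.06918j  (running Σ = 0.08872 - 0.06918j)
  m=0: (0.16313 + 0.00000j) × (-0.00743 + 0.00000j) = -0.00121 + 0.00000j  (running Σ = 0.08751 - 0.06918j)
  m=1: (0.31129 - 0.09572j) × (0.19795 + 0.28311j) = 0.08872 + 0.06918j  (running Σ = 0.17623 + 0.00000j)
Accumulated sum 0.17623 + 0.00000j; after 4π/(2l+1) scaling, 0.73817 + 0.00000j ⇒ P_1 = 0.738172

0.738172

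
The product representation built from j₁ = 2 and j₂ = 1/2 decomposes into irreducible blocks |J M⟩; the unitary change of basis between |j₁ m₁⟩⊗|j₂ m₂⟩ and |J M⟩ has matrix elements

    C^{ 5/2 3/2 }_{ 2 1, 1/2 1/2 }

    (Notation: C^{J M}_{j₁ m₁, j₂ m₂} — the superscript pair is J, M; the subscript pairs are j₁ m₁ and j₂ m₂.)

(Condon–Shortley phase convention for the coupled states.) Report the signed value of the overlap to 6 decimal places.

j₁+j₂−J=0  J+j₁−j₂=4  J−j₁+j₂=1  j₁+j₂+J+1=6
(j₁±m₁, j₂±m₂, J±M) = (3,1,1,0,4,1)
P² = 144/5
sum k=0..0:
  [0] +1/6 = 1/6
S = 1/6
C² = P²·S² = 4/5 ; C = +0.894427

+0.894427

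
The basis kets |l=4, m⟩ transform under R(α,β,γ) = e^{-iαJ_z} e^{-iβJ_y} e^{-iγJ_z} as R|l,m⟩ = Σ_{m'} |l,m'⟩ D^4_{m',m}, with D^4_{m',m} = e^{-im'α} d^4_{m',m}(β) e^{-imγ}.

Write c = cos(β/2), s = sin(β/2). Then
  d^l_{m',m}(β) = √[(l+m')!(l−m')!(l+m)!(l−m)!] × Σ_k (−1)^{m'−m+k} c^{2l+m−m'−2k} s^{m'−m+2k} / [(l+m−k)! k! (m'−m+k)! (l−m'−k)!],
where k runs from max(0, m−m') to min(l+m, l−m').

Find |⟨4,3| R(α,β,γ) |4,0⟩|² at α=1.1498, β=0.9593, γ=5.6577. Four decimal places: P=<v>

P=0.2172

Split into d^4_{3,0}(β=0.9593) × two z-phases.
Half-angle: c=0.887156, s=0.461469. N=√(5040·1·24·24)=1703.830978
Admissible k: 0..1 (factorial args all ≥0)
  k=0: (−1)^3·1703.8310/(144)·0.8872^5·0.4615^3 = -0.638987
  k=1: (−1)^4·1703.8310/(144)·0.8872^3·0.4615^5 = +0.172892
d^4_{3,0}(0.9593) = -0.638987 +0.172892 = -0.466094
|D^4_{3,0}|² = |d^4_{3,0}(β)|² = (-0.466094)² = 0.217244 (the z-rotation phases have unit modulus)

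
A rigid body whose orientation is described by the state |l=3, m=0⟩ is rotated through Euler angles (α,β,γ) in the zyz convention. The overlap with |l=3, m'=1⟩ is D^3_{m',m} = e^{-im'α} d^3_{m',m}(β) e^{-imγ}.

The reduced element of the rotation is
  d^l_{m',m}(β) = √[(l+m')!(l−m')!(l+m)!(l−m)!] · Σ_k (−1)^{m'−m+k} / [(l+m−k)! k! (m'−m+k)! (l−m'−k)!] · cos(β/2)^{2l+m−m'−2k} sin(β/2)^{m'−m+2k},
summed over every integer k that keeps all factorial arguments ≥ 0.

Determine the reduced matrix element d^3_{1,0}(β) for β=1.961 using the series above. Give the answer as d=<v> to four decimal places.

d^3_{1,0}(β=1.9610) via the finite sum:
Half-angle: c=0.556607, s=0.830776. N=√(24·2·6·6)=41.569219
k∈{0,1,2} keeps every argument non-negative
  k=0: (−1)^1·41.5692/(12)·0.5566^5·0.8308^1 = -0.153751
  k=1: (−1)^2·41.5692/(4)·0.5566^3·0.8308^3 = +1.027566
  k=2: (−1)^3·41.5692/(12)·0.5566^1·0.8308^5 = -0.763060
d^3_{1,0}(1.9610) = -0.153751 +1.027566 -0.763060 = +0.110755

d=0.1108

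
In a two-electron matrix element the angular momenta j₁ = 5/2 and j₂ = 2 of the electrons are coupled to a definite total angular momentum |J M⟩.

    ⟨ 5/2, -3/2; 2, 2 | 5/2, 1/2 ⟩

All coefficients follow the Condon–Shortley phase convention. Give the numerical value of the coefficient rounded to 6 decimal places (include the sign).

triangle: 2!×3!×2!/8! = 24/40320
(j±m)!: 1!×4!×4!×0!×3!×2! = 6912
prefactor² = (2J+1)×Δ×N² = 864/35
  k=2: +1/(2!×0!×2!×2!×1!×0!) = 1/8
Σ = 1/8  ⇒  CG² = 864/35×(1/8)² = 27/70
CG = +√(27/70) = +0.621059

+√(27/70) = +0.621059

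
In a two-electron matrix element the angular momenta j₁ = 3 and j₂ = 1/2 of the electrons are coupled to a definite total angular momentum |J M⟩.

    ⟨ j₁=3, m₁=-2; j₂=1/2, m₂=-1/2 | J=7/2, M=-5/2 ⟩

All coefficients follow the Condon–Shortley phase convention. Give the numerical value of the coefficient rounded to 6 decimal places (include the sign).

+0.925820

j₁+j₂−J=0  J+j₁−j₂=6  J−j₁+j₂=1  j₁+j₂+J+1=8
(j₁±m₁, j₂±m₂, J±M) = (1,5,0,1,1,6)
P² = 86400/7
sum k=0..0:
  [0] +1/120 = 1/120
S = 1/120
C² = P²·S² = 6/7 ; C = +0.925820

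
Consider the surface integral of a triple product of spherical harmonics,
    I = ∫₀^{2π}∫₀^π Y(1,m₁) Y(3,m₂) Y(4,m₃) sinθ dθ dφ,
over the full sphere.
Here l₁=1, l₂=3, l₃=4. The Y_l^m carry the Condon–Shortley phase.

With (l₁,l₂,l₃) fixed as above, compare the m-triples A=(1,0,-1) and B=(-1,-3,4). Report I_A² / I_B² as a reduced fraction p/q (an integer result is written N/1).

5/14

Same 1,3,4: normalisation and zero-m 3j drop out of the ratio.
A: Δ: 0! 2! 6! / 9! → 1/252; sum: t=0:+1/72 = 1/72; 3j²(1 3 4; 1 0 -1) = Δ·Π!·Σ² = 5/126  (sign -1)
B: Δ: 0! 2! 6! / 9! → 1/252; sum: t=0:+1/1440 = 1/1440; 3j²(1 3 4; -1 -3 4) = Δ·Π!·Σ² = 1/9  (sign +1)
I_A²/I_B² = (5/126)/(1/9) = 5/14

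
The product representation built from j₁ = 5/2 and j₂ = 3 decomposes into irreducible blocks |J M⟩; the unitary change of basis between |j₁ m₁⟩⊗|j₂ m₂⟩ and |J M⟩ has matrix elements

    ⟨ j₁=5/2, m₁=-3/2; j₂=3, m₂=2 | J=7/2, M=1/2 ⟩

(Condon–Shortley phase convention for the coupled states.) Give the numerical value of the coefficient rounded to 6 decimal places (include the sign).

triangle: 2!×3!×4!/10! = 288/3628800
(j±m)!: 1!×4!×5!×1!×4!×3! = 414720
prefactor² = (2J+1)×Δ×N² = 9216/35
  k=1: −1/(1!×1!×3!×4!×0!×0!) = -1/144
  k=2: +1/(2!×0!×2!×3!×1!×1!) = 1/24
Σ = 5/144  ⇒  CG² = 9216/35×(5/144)² = 20/63
CG = +√(20/63) = +0.563436

+0.563436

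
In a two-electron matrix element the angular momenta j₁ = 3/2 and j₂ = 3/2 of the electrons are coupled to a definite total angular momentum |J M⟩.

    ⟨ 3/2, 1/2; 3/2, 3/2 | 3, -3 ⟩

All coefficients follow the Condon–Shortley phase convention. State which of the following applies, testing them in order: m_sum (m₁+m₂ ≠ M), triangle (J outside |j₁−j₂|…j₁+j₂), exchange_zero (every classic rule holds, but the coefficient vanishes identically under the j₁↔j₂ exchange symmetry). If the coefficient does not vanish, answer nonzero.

m-sum: m₁+m₂ = 1/2+3/2 = 2, M = -3  ✗ ⇒ coefficient is 0

m_sum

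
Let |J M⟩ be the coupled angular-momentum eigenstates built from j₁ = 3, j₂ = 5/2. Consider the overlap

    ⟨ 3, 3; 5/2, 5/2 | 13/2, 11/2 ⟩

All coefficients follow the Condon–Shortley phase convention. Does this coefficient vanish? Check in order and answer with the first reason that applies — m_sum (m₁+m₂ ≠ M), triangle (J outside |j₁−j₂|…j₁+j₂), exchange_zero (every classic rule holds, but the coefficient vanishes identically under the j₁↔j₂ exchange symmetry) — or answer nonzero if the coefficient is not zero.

m-sum: m₁+m₂ = 3+5/2 = 11/2, M = 11/2  ✓
triangle: need |j₁−j₂| ≤ J ≤ j₁+j₂, i.e. J ∈ [1/2, 11/2]; J = 13/2 is outside ✗ ⇒ coefficient is 0

triangle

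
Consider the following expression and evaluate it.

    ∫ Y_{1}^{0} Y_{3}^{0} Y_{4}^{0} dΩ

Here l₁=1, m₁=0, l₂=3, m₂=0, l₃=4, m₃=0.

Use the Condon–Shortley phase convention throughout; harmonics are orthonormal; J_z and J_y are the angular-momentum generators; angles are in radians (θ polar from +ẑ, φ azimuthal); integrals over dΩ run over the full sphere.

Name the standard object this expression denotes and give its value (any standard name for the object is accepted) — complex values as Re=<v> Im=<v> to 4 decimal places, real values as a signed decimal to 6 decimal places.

This is a Gaunt coefficient — the integral of a triple product of spherical harmonics over the sphere.
m-sum 0 ✓  L=8 even ✓  2≤4≤4 ✓
Π(2lᵢ+1) = 3×7×9 = 189
triangle coeff Δ(1,3,4) = 1/252
Σ_t [0,0]: t=0:+1/36 = 1/36
(3j)²=4/63 [(1 3 4; 0 0 0)], sign=+1
(m-triple is (0,0,0) — same symbol as above.)
⇒ 4πI² = 16/21
I = (+1)√(16/21/(4π)) = 0.24623252

Gaunt coefficient, +0.246233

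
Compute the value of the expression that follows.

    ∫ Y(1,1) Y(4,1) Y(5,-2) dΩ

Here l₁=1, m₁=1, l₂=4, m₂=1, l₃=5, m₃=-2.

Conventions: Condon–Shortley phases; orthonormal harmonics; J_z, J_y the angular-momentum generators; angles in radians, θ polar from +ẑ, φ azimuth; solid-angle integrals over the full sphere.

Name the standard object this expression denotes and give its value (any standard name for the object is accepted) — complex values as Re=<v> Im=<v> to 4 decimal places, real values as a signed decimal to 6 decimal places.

Gaunt coefficient, +0.225034

This is a Gaunt coefficient — the integral of a triple product of spherical harmonics over the sphere.
m-sum 0 ✓  L=10 even ✓  3≤5≤5 ✓
Π(2lᵢ+1) = 3×9×11 = 297
triangle coeff Δ(1,4,5) = 1/495
Σ_t [0,0]: t=0:+1/576 = 1/576
(3j)²=5/99 [(1 4 5; 0 0 0)], sign=-1
Σ_t [0,0]: t=0:+1/1440 = 1/1440
(3j)²=7/165 [(1 4 5; 1 1 -2)], sign=-1
⇒ 4πI² = 7/11
I = (+1)√(7/11/(4π)) = 0.22503380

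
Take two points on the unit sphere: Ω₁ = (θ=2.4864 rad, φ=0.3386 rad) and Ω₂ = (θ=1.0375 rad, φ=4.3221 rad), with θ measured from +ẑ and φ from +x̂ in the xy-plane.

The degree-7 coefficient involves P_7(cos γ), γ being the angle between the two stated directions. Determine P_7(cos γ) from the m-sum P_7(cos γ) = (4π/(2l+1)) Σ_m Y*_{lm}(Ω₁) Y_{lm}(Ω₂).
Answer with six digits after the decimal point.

Addition theorem: P_7(cos γ) = (4π/15) Σ_m Y*_{lm}(Ω₁) Y_{lm}(Ω₂), m = −7…7:
  m=-7: (-0.011178+0.010869i) × (+0.069924+0.161070i) = -0.002532-0.001040i  (running Σ = -0.002532-0.001040i)
  m=-6: (+0.033758-0.067999i) × (+0.270269-0.278201i) = -0.009794-0.027770i  (running Σ = -0.012326-0.028810i)
  m=-5: (-0.026948+0.219415i) × (-0.380679-0.152334i) = +0.043683-0.079422i  (running Σ = +0.031357-0.108232i)
  m=-4: (-0.089095-0.405275i) × (+0.000712+0.073808i) = +0.029849-0.006864i  (running Σ = +0.061206-0.115096i)
  m=-3: (+0.237811+0.383566i) × (-0.293210+0.123943i) = -0.117269-0.082990i  (running Σ = -0.056063-0.198086i)
  m=-2: (-0.085015-0.068356i) × (+0.162495+0.160936i) = -0.002814-0.024789i  (running Σ = -0.058877-0.222876i)
  m=-1: (-0.336725-0.118582i) × (-0.088578+0.215312i) = +0.055359-0.061997i  (running Σ = -0.003518-0.284873i)
  m=0: (+0.231285-0.000000i) × (+0.261316+0.000000i) = +0.060438+0.000000i  (running Σ = +0.056920-0.284873i)
  m=1: (+0.336725-0.118582i) × (+0.088578+0.215312i) = +0.055359+0.061997i  (running Σ = +0.112279-0.222876i)
  m=2: (-0.085015+0.068356i) × (+0.162495-0.160936i) = -0.002814+0.024789i  (running Σ = +0.109465-0.198086i)
  m=3: (-0.237811+0.383566i) × (+0.293210+0.123943i) = -0.117269+0.082990i  (running Σ = -0.007804-0.115096i)
  m=4: (-0.089095+0.405275i) × (+0.000712-0.073808i) = +0.029849+0.006864i  (running Σ = +0.022045-0.108232i)
  m=5: (+0.026948+0.219415i) × (+0.380679-0.152334i) = +0.043683+0.079422i  (running Σ = +0.065728-0.028810i)
  m=6: (+0.033758+0.067999i) × (+0.270269+0.278201i) = -0.009794+0.027770i  (running Σ = +0.055935-0.001040i)
  m=7: (+0.011178+0.010869i) × (-0.069924+0.161070i) = -0.002532+0.001040i  (running Σ = +0.053402-0.000000i)
Σ over m = +0.053402-0.000000i; ×(4π/15) → +0.044738-0.000000i. Real part: 0.044738

0.044738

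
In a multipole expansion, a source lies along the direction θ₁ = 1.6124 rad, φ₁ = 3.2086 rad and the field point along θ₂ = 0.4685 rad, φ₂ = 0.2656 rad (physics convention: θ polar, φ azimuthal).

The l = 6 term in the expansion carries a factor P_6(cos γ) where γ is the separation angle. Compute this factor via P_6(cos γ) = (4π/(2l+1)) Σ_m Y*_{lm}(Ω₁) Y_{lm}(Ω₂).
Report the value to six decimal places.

0.331103

Term-by-term m-sum for l=6 (normalisation 4π/13 = 0.966644):
  term(m=-6) = 0.00073 - 0.00183j   from Y*(Ω₁)=0.44226 + 0.18805j, Y(Ω₂)=-0.00009 - 0.00409j
  term(m=-5) = 0.00106 - 0.00163j   from Y*(Ω₁)=0.06545 + 0.02279j, Y(Ω₂)=0.00674 - 0.02721j
  term(m=-4) = -0.02812 + 0.02863j   from Y*(Ω₁)=-0.33633 - 0.09237j, Y(Ω₂)=0.05601 - 0.10051j
  term(m=-3) = -0.02054 + 0.01393j   from Y*(Ω₁)=-0.07893 - 0.01608j, Y(Ω₂)=0.21534 - 0.22031j
  term(m=-2) = 0.14633 - 0.06138j   from Y*(Ω₁)=0.31222 + 0.04209j, Y(Ω₂)=0.43429 - 0.25516j
  term(m=-1) = 0.02801 - 0.00564j   from Y*(Ω₁)=0.08452 + 0.00567j, Y(Ω₂)=0.32540 - 0.08852j
  term(m=+0) = 0.08760 + 0.00000j   from Y*(Ω₁)=-0.30636 + 0.00000j, Y(Ω₂)=-0.28592 + 0.00000j
  term(m=+1) = 0.02801 + 0.00564j   from Y*(Ω₁)=-0.08452 + 0.00567j, Y(Ω₂)=-0.32540 - 0.08852j
  term(m=+2) = 0.14633 + 0.06138j   from Y*(Ω₁)=0.31222 - 0.04209j, Y(Ω₂)=0.43429 + 0.25516j
  term(m=+3) = -0.02054 - 0.01393j   from Y*(Ω₁)=0.07893 - 0.01608j, Y(Ω₂)=-0.21534 - 0.22031j
  term(m=+4) = -0.02812 - 0.02863j   from Y*(Ω₁)=-0.33633 + 0.09237j, Y(Ω₂)=0.05601 + 0.10051j
  term(m=+5) = 0.00106 + 0.00163j   from Y*(Ω₁)=-0.06545 + 0.02279j, Y(Ω₂)=-0.00674 - 0.02721j
  term(m=+6) = 0.00073 + 0.00183j   from Y*(Ω₁)=0.44226 - 0.18805j, Y(Ω₂)=-0.00009 + 0.00409j
Accumulated sum 0.34253 + 0.00000j; after 4π/(2l+1) scaling, 0.33110 + 0.00000j ⇒ P_6 = 0.331103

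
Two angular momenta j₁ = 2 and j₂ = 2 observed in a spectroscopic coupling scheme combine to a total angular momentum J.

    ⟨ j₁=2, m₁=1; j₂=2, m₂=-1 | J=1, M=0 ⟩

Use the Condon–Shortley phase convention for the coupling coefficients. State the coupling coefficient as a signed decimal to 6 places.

triangle: 3!·1!·1!/6! = 6/720
(j±m)!: 3!·1!·1!·3!·1!·1! = 36
prefactor² = (2J+1)·Δ·N² = 9/10
  k=0: +1/(0!·3!·1!·1!·0!·0!) = 1/6
  k=1: −1/(1!·2!·0!·0!·1!·1!) = -1/2
Σ = -1/3  ⇒  CG² = 9/10·(-1/3)² = 1/10
CG = −√(1/10) = -0.316228

−√(1/10) ≈ -0.316228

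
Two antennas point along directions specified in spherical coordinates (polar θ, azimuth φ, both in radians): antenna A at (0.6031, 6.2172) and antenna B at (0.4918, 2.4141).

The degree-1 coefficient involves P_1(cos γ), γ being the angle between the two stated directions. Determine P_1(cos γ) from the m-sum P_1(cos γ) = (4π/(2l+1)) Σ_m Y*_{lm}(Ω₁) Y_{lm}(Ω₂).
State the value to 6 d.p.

Term-by-term m-sum for l=1 (normalisation 4π/3 = 4.188790):
  m=-1: (0.195537, -0.012921) × (-0.121845, -0.108493) = (-0.025227, -0.019640)  (running Σ = (-0.025227, -0.019640))
  m=0: (0.402404, -0.000000) × (0.430695, 0.000000) = (0.173314, 0.000000)  (running Σ = (0.148086, -0.019640))
  m=1: (-0.195537, -0.012921) × (0.121845, -0.108493) = (-0.025227, 0.019640)  (running Σ = (0.122859, 0.000000))
Accumulated sum (0.122859, 0.000000); after 4π/(2l+1) scaling, (0.514631, 0.000000) ⇒ P_1 = 0.514631

0.514631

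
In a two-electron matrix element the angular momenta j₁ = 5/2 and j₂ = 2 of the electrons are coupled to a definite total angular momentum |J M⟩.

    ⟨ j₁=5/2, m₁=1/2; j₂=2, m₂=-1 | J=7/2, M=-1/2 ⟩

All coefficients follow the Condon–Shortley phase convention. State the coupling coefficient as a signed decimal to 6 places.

+√(14/45) ≈ +0.557773

triangle: 1!×4!×3!/9! = 144/362880
(j±m)!: 3!×2!×1!×3!×3!×4! = 10368
prefactor² = (2J+1)×Δ×N² = 1152/35
  k=0: +1/(0!×1!×2!×1!×2!×2!) = 1/8
  k=1: −1/(1!×0!×1!×0!×3!×3!) = -1/36
Σ = 7/72  ⇒  CG² = 1152/35×(7/72)² = 14/45
CG = +√(14/45) = +0.557773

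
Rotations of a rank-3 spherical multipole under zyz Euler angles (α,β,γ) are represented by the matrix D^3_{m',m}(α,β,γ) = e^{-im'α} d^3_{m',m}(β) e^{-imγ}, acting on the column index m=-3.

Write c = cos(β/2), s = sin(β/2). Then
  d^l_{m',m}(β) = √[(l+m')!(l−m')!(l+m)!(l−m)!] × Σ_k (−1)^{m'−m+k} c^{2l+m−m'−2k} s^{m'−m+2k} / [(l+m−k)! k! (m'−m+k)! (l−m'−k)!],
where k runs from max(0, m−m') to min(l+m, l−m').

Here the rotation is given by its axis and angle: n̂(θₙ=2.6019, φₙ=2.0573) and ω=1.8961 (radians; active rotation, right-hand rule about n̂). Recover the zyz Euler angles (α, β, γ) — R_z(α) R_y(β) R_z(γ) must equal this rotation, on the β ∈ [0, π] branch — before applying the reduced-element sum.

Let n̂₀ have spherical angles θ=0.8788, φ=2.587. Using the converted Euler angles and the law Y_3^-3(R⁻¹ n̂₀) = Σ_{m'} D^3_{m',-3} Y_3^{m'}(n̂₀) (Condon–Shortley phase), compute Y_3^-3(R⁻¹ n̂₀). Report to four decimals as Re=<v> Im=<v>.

Axis–angle → zyz. n̂ = (sinθₙcosφₙ, sinθₙsinφₙ, cosθₙ) = (-0.240255, +0.454249, -0.857867), ω = 1.8961.
R = I cosω + sinω [n̂]ₓ + (1−cosω) n̂n̂ᵀ gives
  R = [-0.243426, +0.668860, +0.702403; -0.956890, -0.047308, -0.286573; -0.158448, -0.741882, +0.651541]
β = atan2(√(R₁₃²+R₂₃²), R₃₃) = 0.861182; α = atan2(R₂₃, R₁₃) mod 2π = 5.895811; γ = atan2(R₃₂, −R₃₁) mod 2π = 4.922803
Need the full column D^3_{m',-3} for m'=−3..3 at α=5.8958, β=0.8612, γ=4.9228.
cos(β/2)=0.908719, sin(β/2)=0.417408
d^3_{-3,-3}: single k=0 term ⇒ +0.563090;  D = +0.285089+0.485587i
d^3_{-2,-3}: single k=0 term ⇒ -0.633556;  D = -0.090607-0.627043i
d^3_{-1,-3}: single k=0 term ⇒ +0.460136;  D = -0.111104+0.446521i
d^3_{0,-3}: single k=0 term ⇒ -0.244054;  D = +0.144028-0.197024i
d^3_{1,-3}: single k=0 term ⇒ +0.097084;  D = -0.082656+0.050925i
d^3_{2,-3}: single k=0 term ⇒ -0.028204;  D = +0.027822-0.004627i
d^3_{3,-3}: single k=0 term ⇒ +0.005289;  D = -0.005158-0.001167i
Y_3^{m'}(θ=0.8788,φ=2.587) and Σ D·Y over m':
  (+0.2851+0.4856i)·(+0.0177-0.1896i)  (-0.0906-0.6270i)·(+0.1722+0.3461i)  (-0.1111+0.4465i)·(-0.2191-0.1357i)  (+0.1440-0.1970i)·(-0.2296+0.0000i)  (-0.0827+0.0509i)·(+0.2191-0.1357i)  (+0.0278-0.0046i)·(+0.1722-0.3461i)  (-0.0052-0.0012i)·(-0.0177-0.1896i)
Y_3^-3(R⁻¹ n̂) = +0.342302-0.209376i

Re=0.3423 Im=-0.2094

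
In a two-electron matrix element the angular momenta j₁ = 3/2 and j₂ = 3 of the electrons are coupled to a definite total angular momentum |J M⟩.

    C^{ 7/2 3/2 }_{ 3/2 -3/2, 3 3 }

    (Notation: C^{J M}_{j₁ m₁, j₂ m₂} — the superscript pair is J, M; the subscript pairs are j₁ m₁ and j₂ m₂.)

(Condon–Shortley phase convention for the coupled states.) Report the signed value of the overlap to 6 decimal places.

−√(2/21) = -0.308607

j₁+j₂−J=1  J+j₁−j₂=2  J−j₁+j₂=5  j₁+j₂+J+1=9
(j₁±m₁, j₂±m₂, J±M) = (0,3,6,0,5,2)
P² = 38400/7
sum k=1..1:
  [1] −1/240 = -1/240
S = -1/240
C² = P²·S² = 2/21 ; C = -0.308607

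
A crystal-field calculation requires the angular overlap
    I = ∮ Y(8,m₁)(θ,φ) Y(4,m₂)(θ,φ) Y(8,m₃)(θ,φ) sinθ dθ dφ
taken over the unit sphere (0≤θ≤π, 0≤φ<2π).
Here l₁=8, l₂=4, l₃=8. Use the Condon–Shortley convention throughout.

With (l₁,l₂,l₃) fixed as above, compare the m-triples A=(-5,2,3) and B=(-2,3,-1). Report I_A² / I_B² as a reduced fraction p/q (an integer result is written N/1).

13/3

l's match ⇒ only the (l;m) 3-j factors differ between A and B.
A: triangle coeff Δ(8,4,8) = 1/185175900; Σ_t [2,4]: t=2:+1/3832012800 t=3:−1/261273600 t=4:+1/209018880 = 1/821145600; (3j)²=2/969 [(8 4 8; -5 2 3)], sign=-1
B: triangle coeff Δ(8,4,8) = 1/185175900; Σ_t [3,4]: t=3:−1/87091200 t=4:+1/74649600 = 1/522547200; (3j)²=2/4199 [(8 4 8; -2 3 -1)], sign=-1
I_A²/I_B² = (2/969)/(2/4199) = 13/3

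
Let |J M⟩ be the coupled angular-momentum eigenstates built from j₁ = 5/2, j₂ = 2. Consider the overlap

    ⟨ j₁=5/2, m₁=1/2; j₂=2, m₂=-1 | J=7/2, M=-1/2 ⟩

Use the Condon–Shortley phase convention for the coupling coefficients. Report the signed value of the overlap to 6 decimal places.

+√(14/45) ≈ +0.557773

√[8·1!4!3!/9! · 3!2!1!3!3!4!] = √(1152/35)
  +(−1)^0/∏(0,1,2,1,2,2)! = 1/8  (running 1/8)
  +(−1)^1/∏(1,0,1,0,3,3)! = -1/36  (running 7/72)
⟨..|..⟩ = √(1152/35)·(7/72) = +0.557773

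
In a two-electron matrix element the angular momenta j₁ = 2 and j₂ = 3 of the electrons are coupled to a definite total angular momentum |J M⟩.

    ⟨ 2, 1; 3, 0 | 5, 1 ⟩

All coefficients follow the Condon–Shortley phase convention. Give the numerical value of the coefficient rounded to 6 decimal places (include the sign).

j₁+j₂−J=0  J+j₁−j₂=4  J−j₁+j₂=6  j₁+j₂+J+1=11
(j₁±m₁, j₂±m₂, J±M) = (3,1,3,3,6,4)
P² = 124416/7
sum k=0..0:
  [0] +1/216 = 1/216
S = 1/216
C² = P²·S² = 8/21 ; C = +0.617213

+0.617213  (= +√(8/21))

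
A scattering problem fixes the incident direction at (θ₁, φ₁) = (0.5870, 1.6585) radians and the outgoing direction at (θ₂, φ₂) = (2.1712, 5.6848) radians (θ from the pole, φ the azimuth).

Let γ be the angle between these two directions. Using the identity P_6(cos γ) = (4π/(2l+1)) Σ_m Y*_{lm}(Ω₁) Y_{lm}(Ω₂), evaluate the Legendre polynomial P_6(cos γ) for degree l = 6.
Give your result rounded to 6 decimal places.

-0.307858

Addition theorem: P_6(cos γ) = (4π/13) Σ_m Y*_{lm}(Ω₁) Y_{lm}(Ω₂), m = −6…6:
  [-6]  conj(Y_{6,-6})(Ω₁) = -0.01206 - 0.00700j ; Y_{6,-6}(Ω₂) = -0.13734 - 0.06613j ; Δ = 0.00119 + 0.00176j
  [-5]  conj(Y_{6,-5})(Ω₁) = -0.03084 + 0.06575j ; Y_{6,-5}(Ω₂) = 0.35753 - 0.05391j ; Δ = -0.00748 + 0.02517j
  [-4]  conj(Y_{6,-4})(Ω₁) = 0.20891 + 0.07645j ; Y_{6,-4}(Ω₂) = -0.30439 + 0.28247j ; Δ = -0.08518 + 0.03574j
  [-3]  conj(Y_{6,-3})(Ω₁) = 0.11086 - 0.41158j ; Y_{6,-3}(Ω₂) = 0.02351 - 0.10303j ; Δ = -0.03980 - 0.02110j
  [-2]  conj(Y_{6,-2})(Ω₁) = -0.43097 - 0.07638j ; Y_{6,-2}(Ω₂) = -0.11207 - 0.28552j ; Δ = 0.02649 + 0.13161j
  [-1]  conj(Y_{6,-1})(Ω₁) = -0.00103 + 0.01171j ; Y_{6,-1}(Ω₂) = 0.19258 + 0.13130j ; Δ = -0.00174 + 0.00212j
  [+0]  conj(Y_{6,0})(Ω₁) = -0.42168 + 0.00000j ; Y_{6,0}(Ω₂) = 0.25008 + 0.00000j ; Δ = -0.10545 + 0.00000j
  [+1]  conj(Y_{6,1})(Ω₁) = 0.00103 + 0.01171j ; Y_{6,1}(Ω₂) = -0.19258 + 0.13130j ; Δ = -0.00174 - 0.00212j
  [+2]  conj(Y_{6,2})(Ω₁) = -0.43097 + 0.07638j ; Y_{6,2}(Ω₂) = -0.11207 + 0.28552j ; Δ = 0.02649 - 0.13161j
  [+3]  conj(Y_{6,3})(Ω₁) = -0.11086 - 0.41158j ; Y_{6,3}(Ω₂) = -0.02351 - 0.10303j ; Δ = -0.03980 + 0.02110j
  [+4]  conj(Y_{6,4})(Ω₁) = 0.20891 - 0.07645j ; Y_{6,4}(Ω₂) = -0.30439 - 0.28247j ; Δ = -0.08518 - 0.03574j
  [+5]  conj(Y_{6,5})(Ω₁) = 0.03084 + 0.06575j ; Y_{6,5}(Ω₂) = -0.35753 - 0.05391j ; Δ = -0.00748 - 0.02517j
  [+6]  conj(Y_{6,6})(Ω₁) = -0.01206 + 0.00700j ; Y_{6,6}(Ω₂) = -0.13734 + 0.06613j ; Δ = 0.00119 - 0.00176j
Accumulated sum -0.31848 - 0.00000j; after 4π/(2l+1) scaling, -0.30786 - 0.00000j ⇒ P_6 = -0.307858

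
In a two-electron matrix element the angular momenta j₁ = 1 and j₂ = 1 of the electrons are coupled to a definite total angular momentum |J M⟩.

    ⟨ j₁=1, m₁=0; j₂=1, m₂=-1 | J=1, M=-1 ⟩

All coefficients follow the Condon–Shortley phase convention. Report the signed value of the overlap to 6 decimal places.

+0.707107  (= +√(1/2))

triangle: 1!*1!*1!/4! = 1/24
(j±m)!: 1!*1!*0!*2!*0!*2! = 4
prefactor² = (2J+1)*Δ*N² = 1/2
  k=0: +1/(0!*1!*1!*0!*0!*1!) = 1
Σ = 1  ⇒  CG² = 1/2*1² = 1/2
CG = +√(1/2) = +0.707107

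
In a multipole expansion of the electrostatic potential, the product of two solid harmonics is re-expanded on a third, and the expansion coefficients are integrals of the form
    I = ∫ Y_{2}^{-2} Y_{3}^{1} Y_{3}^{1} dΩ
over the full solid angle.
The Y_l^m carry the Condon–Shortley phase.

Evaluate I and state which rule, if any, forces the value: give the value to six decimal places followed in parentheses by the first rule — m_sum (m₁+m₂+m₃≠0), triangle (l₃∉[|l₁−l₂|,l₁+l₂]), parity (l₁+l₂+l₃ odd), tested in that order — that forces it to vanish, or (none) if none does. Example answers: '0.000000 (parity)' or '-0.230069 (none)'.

0.206013 (none)

m-sum 0 ✓  L=8 even ✓  1≤3≤5 ✓
Π(2lᵢ+1) = 5×7×7 = 245
triangle coeff Δ(2,3,3) = 1/3780
Σ_t [0,2]: t=0:+1/24 t=1:−1/4 t=2:+1/24 = -1/6
(3j)²=4/105 [(2 3 3; 0 0 0)], sign=+1
Σ_t [2,2]: t=2:+1/16 = 1/16
(3j)²=2/35 [(2 3 3; -2 1 1)], sign=+1
⇒ 4πI² = 8/15
I = (+1)√(8/15/(4π)) = 0.20601291
No selection rule forces the value: the integral is nonzero (none).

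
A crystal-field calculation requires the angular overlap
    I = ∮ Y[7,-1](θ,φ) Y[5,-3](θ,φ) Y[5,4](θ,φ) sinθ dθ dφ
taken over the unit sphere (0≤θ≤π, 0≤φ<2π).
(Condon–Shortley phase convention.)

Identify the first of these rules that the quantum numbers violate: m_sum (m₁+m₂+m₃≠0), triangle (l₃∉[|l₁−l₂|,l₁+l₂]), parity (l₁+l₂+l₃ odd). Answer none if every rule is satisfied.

m₁+m₂+m₃ = -1 − 3 + 4 = 0  ✓
triangle: |7−5|=2 ≤ l₃=5 ≤ 7+5=12  ✓
parity: l₁+l₂+l₃ = 17 is odd  ✗

parity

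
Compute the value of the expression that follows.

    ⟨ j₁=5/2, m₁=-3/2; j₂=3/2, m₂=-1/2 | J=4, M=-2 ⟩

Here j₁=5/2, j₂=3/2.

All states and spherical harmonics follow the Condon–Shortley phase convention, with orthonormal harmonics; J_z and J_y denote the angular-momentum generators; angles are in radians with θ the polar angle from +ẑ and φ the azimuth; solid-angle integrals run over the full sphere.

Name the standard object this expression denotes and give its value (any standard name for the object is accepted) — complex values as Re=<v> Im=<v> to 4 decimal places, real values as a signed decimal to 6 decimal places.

Clebsch–Gordan coefficient, +√(15/28) ≈ +0.731925

This is a Clebsch–Gordan (vector-coupling) coefficient.
√[9·0!5!3!/9! · 1!4!1!2!2!6!] = √(8640/7)
  +(−1)^0/∏(0,0,4,1,1,2)! = 1/48  (running 1/48)
⟨..|..⟩ = √(8640/7)·(1/48) = +0.731925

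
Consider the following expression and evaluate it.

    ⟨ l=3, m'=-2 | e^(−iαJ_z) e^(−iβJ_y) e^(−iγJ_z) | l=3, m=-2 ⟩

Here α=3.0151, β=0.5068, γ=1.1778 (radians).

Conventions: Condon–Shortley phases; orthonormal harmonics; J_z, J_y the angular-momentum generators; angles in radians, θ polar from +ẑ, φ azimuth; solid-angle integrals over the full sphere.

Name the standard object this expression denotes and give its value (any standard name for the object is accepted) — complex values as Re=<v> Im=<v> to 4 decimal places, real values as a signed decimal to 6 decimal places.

Wigner D-matrix element, Re=-0.2774 Im=0.4715

This is a Wigner D-matrix element — the rotation-matrix element ⟨l m'| R(α,β,γ) |l m⟩ in the angular-momentum basis.
First d^3_{-2,-2}(β=0.5068), then the phase factors e^{-i(-2)α} and e^{-i(-2)γ}:
With c≡cos(β/2)=0.968066 and s≡sin(β/2)=0.250697, N=[1·120·1·120]^{1/2}=120.000000
k∈{0,1} keeps every argument non-negative
  k=0: (−1)^0·120.0000/(120)·0.9681^6·0.2507^0 = +0.823055
  k=1: (−1)^1·120.0000/(24)·0.9681^4·0.2507^2 = -0.275986
d^3_{-2,-2}(0.5068) = +0.823055 -0.275986 = +0.547069
Phases: e^{-i·(-2)·3.0151}=+0.968170-0.250295i, e^{-i·(-2)·1.1778}=-0.706686+0.707527i ⇒ D=-0.277420+0.471511i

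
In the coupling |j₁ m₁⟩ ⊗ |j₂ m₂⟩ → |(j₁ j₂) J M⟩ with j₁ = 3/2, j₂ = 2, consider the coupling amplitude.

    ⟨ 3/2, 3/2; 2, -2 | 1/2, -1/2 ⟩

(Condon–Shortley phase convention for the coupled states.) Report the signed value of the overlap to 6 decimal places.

√[2·3!0!1!/5! · 3!0!0!4!0!1!] = √(72/5)
  +(−1)^0/∏(0,3,0,0,0,1)! = 1/6  (running 1/6)
⟨..|..⟩ = √(72/5)·(1/6) = +0.632456

+0.632456  (= +√(2/5))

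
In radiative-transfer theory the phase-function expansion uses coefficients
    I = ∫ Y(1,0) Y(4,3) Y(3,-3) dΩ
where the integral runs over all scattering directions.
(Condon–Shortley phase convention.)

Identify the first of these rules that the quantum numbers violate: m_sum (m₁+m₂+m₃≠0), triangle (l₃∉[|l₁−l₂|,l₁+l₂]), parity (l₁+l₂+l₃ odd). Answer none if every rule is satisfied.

none

m₁+m₂+m₃ = 0 + 3 − 3 = 0  ✓
triangle: |1−4|=3 ≤ l₃=3 ≤ 1+4=5  ✓
parity: l₁+l₂+l₃ = 8 is even  ✓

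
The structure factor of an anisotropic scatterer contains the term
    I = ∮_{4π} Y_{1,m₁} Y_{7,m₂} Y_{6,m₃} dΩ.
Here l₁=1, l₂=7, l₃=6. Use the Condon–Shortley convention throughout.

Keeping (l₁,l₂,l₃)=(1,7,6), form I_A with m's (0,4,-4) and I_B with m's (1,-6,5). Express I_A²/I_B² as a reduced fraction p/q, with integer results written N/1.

Shared (l₁,l₂,l₃)=(1,7,6): N and (l;000)² cancel in I_A²/I_B².
A: Δ = 2!·0!·12!/15! = 1/1365; Racah Σ t=1..1: t=1:−1/7257600 = -1/7257600; ⇒ 3j(1 7 6; 0 4 -4)² = 11/455, sgn -1
B: Δ = 2!·0!·12!/15! = 1/1365; Racah Σ t=0..0: t=0:+1/79833600 = 1/79833600; ⇒ 3j(1 7 6; 1 -6 5)² = 2/35, sgn -1
I_A²/I_B² = (11/455)/(2/35) = 11/26

11/26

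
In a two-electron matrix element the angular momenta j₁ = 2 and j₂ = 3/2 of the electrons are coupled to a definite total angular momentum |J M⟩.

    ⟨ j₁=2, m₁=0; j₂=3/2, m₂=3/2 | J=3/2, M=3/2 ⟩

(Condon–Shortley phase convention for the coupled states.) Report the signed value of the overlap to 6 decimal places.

+√(1/5) ≈ +0.447214

j₁+j₂−J=2  J+j₁−j₂=2  J−j₁+j₂=1  j₁+j₂+J+1=6
(j₁±m₁, j₂±m₂, J±M) = (2,2,3,0,3,0)
P² = 16/5
sum k=2..2:
  [2] +1/4 = 1/4
S = 1/4
C² = P²·S² = 1/5 ; C = +0.447214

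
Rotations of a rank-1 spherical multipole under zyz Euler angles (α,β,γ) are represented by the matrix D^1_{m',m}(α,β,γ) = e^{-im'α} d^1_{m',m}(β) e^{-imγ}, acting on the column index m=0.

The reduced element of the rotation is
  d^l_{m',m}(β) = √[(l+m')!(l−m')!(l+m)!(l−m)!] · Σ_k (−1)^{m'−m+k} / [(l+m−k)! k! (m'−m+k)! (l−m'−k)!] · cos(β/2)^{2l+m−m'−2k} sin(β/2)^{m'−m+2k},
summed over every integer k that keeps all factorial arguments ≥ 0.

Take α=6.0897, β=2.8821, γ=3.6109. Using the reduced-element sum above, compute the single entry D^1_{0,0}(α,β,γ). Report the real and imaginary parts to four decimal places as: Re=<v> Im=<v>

Split into d^1_{0,0}(β=2.8821) × two z-phases.
Half-angle: c=0.129383, s=0.991595. N=√(1·1·1·1)=1.000000
The bounds max(0,m−m')=0 and min(l+m,l−m')=1 give 2 terms
  k=0: (−1)^0·1.0000/(1)·0.1294^2·0.9916^0 = +0.016740
  k=1: (−1)^1·1.0000/(1)·0.1294^0·0.9916^2 = -0.983260
d^1_{0,0}(2.8821) = +0.016740 -0.983260 = -0.966520
D = (+1.000000+0.000000i)·(-0.966520)·(+1.000000+0.000000i) = -0.966520+0.000000i

Re=-0.9665 Im=0.0000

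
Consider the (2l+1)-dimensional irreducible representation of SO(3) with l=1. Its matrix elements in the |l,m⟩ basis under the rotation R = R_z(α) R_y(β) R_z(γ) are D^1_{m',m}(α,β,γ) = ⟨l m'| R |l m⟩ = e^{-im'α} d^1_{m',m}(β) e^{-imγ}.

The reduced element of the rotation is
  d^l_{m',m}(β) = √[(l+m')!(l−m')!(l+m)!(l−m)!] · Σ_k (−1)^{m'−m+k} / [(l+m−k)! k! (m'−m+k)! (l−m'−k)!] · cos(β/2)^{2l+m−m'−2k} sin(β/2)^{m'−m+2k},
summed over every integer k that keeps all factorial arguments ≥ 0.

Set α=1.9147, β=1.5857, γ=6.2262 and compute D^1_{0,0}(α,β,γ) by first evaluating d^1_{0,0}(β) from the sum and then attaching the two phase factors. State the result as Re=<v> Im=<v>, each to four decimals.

Re=-0.0149 Im=0.0000

D^1_{0,0}(1.9147,1.5857,6.2262) = e^{-i·0·1.9147}·d^1_{0,0}(1.5857)·e^{-i·0·6.2262}. Compute d first:
c=cos(1.585700/2)=0.701818, s=sin(1.585700/2)=0.712356; N=√[1·1·1·1]=1.000000
The bounds max(0,m−m')=0 and min(l+m,l−m')=1 give 2 terms
  k=0: (−1)^0·1.0000/(1)·0.7018^2·0.7124^0 = +0.492548
  k=1: (−1)^1·1.0000/(1)·0.7018^0·0.7124^2 = -0.507452
d^1_{0,0}(1.5857) = +0.492548 -0.507452 = -0.014903
Phases: e^{-i·(0)·1.9147}=+1.000000+0.000000i, e^{-i·(0)·6.2262}=+1.000000+0.000000i ⇒ D=-0.014903+0.000000i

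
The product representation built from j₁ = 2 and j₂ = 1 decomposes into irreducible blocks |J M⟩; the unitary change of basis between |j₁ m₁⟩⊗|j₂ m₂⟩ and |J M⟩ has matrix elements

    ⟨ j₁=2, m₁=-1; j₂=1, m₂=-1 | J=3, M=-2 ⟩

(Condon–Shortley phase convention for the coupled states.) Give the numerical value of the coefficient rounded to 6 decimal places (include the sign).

√[7·0!4!2!/7! · 1!3!0!2!1!5!] = √(96)
  +(−1)^0/∏(0,0,3,0,1,2)! = 1/12  (running 1/12)
⟨..|..⟩ = √(96)·(1/12) = +0.816497

+0.816497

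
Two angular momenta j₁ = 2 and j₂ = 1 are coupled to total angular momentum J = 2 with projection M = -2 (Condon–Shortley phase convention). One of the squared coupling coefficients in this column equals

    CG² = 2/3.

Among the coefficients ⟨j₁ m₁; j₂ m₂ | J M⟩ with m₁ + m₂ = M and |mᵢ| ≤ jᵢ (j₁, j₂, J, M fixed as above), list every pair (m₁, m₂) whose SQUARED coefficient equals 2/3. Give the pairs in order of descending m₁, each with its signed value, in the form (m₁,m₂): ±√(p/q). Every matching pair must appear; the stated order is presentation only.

Admissible pairs with m₁+m₂ = M = -2: (-2,0), (-1,-1)
  (m₁,m₂)=(-1,-1): CG² = 1/3, CG = +√(1/3)
  (m₁,m₂)=(-2,0): CG² = 2/3, CG = −√(2/3)   ← matches the target
Pairs with CG² = 2/3: (-2,0): −√(2/3)

(-2,0): −√(2/3)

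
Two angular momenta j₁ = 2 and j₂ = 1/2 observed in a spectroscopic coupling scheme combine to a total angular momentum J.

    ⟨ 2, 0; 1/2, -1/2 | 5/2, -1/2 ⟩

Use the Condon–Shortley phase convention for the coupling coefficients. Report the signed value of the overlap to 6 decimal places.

triangle: 0!·4!·1!/6! = 24/720
(j±m)!: 2!·2!·0!·1!·2!·3! = 48
prefactor² = (2J+1)·Δ·N² = 48/5
  k=0: +1/(0!·0!·2!·0!·2!·1!) = 1/4
Σ = 1/4  ⇒  CG² = 48/5·(1/4)² = 3/5
CG = +√(3/5) = +0.774597

+0.774597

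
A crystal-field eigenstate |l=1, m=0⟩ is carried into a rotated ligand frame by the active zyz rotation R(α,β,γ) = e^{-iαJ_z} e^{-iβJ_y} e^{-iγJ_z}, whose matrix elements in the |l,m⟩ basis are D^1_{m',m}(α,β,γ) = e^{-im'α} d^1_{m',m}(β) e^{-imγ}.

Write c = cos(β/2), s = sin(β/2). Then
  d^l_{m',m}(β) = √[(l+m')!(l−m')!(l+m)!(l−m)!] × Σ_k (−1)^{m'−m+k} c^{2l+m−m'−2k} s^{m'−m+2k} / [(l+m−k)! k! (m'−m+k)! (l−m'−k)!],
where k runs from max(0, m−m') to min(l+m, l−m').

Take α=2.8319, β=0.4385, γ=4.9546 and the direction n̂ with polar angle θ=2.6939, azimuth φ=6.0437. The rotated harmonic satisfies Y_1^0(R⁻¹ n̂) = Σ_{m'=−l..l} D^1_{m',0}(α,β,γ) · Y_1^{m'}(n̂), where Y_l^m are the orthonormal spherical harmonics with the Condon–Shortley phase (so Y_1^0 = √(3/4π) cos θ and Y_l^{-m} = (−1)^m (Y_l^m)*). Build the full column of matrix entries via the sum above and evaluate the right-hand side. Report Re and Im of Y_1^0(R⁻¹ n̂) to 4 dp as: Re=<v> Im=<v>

Need the full column D^1_{m',0} for m'=−1..1 at α=2.8319, β=0.4385, γ=4.9546.
cos(β/2)=0.976061, sin(β/2)=0.217498
d^1_{-1,0}: single k=1 term ⇒ +0.300225;  D = -0.285942+0.091498i
d^1_{0,0}: k∈[0..1] ⇒ +0.952695 -0.047305 = +0.905390;  D = +0.905390+0.000000i
d^1_{1,0}: single k=0 term ⇒ -0.300225;  D = +0.285942+0.091498i
Y_1^{m'}(θ=2.6939,φ=6.0437) and Σ D·Y over m':
  (-0.2859+0.0915i)·(+0.1453+0.0355i)  (+0.9054+0.0000i)·(-0.4404+0.0000i)  (+0.2859+0.0915i)·(-0.1453+0.0355i)
Y_1^0(R⁻¹ n̂) = -0.488361+0.000000i

Re=-0.4884 Im=0.0000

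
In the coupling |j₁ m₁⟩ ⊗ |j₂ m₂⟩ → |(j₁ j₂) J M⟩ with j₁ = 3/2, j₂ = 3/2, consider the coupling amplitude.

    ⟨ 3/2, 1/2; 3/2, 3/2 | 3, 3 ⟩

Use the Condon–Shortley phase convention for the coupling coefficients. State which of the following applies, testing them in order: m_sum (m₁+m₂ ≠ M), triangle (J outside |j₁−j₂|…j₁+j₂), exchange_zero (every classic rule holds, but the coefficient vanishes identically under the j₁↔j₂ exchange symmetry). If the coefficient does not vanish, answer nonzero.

m_sum

m-sum: m₁+m₂ = 1/2+3/2 = 2, M = 3  ✗ ⇒ coefficient is 0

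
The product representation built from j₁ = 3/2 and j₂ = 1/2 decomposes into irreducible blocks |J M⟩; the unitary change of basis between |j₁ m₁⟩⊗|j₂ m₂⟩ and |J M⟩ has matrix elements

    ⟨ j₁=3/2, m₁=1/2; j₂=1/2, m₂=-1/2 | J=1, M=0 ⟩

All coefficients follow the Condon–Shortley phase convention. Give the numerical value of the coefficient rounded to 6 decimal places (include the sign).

√[3·1!2!0!/4! · 2!1!0!1!1!1!] = √(1/2)
  +(−1)^0/∏(0,1,1,0,1,0)! = 1  (running 1)
⟨..|..⟩ = √(1/2)·(1) = +0.707107

+0.707107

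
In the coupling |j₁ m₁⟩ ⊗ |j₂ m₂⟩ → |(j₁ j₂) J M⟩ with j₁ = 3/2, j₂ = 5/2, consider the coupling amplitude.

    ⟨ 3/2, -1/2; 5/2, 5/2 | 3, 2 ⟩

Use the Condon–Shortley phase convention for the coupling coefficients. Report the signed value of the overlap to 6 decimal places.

-0.645497

√[7·1!2!4!/8! · 1!2!5!0!5!1!] = √(240)
  +(−1)^1/∏(1,0,1,4,1,0)! = -1/24  (running -1/24)
⟨..|..⟩ = √(240)·(-1/24) = -0.645497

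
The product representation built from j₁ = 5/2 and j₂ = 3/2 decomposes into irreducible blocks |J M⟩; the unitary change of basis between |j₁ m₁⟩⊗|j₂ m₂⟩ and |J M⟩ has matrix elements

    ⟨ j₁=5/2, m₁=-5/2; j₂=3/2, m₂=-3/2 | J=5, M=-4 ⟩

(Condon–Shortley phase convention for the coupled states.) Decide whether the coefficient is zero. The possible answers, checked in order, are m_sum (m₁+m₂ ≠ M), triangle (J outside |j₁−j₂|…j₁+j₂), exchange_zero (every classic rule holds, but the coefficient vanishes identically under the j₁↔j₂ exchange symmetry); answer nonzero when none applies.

triangle

m-sum: m₁+m₂ = -5/2+(-3/2) = -4, M = -4  ✓
triangle: need |j₁−j₂| ≤ J ≤ j₁+j₂, i.e. J ∈ [1, 4]; J = 5 is outside ✗ ⇒ coefficient is 0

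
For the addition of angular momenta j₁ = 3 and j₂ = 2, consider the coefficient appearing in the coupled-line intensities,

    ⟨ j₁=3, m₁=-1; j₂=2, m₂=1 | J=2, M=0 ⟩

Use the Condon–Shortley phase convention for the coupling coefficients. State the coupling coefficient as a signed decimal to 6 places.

√[5·3!3!1!/8! · 2!4!3!1!2!2!] = √(36/7)
  +(−1)^2/∏(2,1,2,1,1,0)! = 1/4  (running 1/4)
  +(−1)^3/∏(3,0,1,0,2,1)! = -1/12  (running 1/6)
⟨..|..⟩ = √(36/7)·(1/6) = +0.377964

+√(1/7) = +0.377964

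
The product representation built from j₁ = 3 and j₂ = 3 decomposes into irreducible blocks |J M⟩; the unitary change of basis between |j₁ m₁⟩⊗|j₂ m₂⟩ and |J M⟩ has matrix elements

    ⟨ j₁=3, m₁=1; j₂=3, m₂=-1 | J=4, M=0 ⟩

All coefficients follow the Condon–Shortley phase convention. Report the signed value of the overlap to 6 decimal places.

triangle: 2!·4!·4!/11! = 1152/39916800
(j±m)!: 4!·2!·2!·4!·4!·4! = 1327104
prefactor² = (2J+1)·Δ·N² = 663552/1925
  k=0: +1/(0!·2!·2!·2!·2!·2!) = 1/32
  k=1: −1/(1!·1!·1!·1!·3!·3!) = -1/36
  k=2: +1/(2!·0!·0!·0!·4!·4!) = 1/1152
Σ = 5/1152  ⇒  CG² = 663552/1925·(5/1152)² = 1/154
CG = +√(1/154) = +0.080582

+0.080582  (= +√(1/154))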